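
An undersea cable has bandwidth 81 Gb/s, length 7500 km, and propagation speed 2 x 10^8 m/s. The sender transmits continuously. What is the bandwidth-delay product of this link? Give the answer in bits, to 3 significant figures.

3040000000 bits

Propagation delay = 7500000 / 200000000 = 0.0375 s.
BDP = R × t_prop = 81000000000 × 0.0375 = 3037500000 bits.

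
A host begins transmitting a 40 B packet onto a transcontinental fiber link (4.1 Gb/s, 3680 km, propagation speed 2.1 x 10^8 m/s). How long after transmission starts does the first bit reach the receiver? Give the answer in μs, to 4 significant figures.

17520 μs

First bit experiences only propagation delay: d/s = 3680000/210000000 = 17520 μs.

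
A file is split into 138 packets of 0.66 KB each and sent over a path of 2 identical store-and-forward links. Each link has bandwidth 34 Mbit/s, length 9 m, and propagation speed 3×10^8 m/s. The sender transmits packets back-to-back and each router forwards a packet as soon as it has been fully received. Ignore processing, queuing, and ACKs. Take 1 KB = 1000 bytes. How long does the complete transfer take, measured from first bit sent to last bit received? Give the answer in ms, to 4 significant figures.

21.59 ms

Per-hop transmission t_tx = L/R = 5280/34000000 = 0.155294 ms.
Per-hop propagation t_prop = 9/300000000 = 3e-05 ms.
Pipeline fill: first packet needs 2·t_tx to clear all hops; remaining 137 packets each add one t_tx.
Total = (2+138-1)·t_tx + 2·t_prop = 139·0.155294 + 2·3e-05 = 21.59 ms.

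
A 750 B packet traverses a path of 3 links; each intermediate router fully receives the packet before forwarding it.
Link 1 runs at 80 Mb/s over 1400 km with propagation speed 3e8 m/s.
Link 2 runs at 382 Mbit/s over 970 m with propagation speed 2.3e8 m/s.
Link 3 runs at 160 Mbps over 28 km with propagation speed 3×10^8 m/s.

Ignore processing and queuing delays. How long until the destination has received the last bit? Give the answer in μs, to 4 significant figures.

L = 750 × 8 = 6000 bits.
Transmission delays (L/R per hop): 75, 15.7068, 37.5 μs; sum = 128.207 μs.
Propagation delays (d/s per hop): 4666.67, 4.21739, 93.3333 μs; sum = 4764.22 μs.
End-to-end = 4892 μs.

4892 μs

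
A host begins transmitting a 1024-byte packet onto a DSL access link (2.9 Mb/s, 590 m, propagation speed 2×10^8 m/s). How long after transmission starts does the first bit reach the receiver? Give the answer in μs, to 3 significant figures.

First bit experiences only propagation delay: d/s = 590/200000000 = 2.95 μs.

2.95 μs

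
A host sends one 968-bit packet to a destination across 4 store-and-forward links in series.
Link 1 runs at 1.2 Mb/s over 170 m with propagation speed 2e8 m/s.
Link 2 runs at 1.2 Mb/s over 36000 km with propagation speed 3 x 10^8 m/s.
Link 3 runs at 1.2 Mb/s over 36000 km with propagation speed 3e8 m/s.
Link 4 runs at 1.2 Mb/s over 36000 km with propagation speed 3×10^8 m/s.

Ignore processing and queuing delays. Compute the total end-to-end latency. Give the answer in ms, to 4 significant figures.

363.2 ms

Transmission delay per hop = L/R = 968/1200000 = 0.806667 ms; 4 hops → 3.22667 ms.
Propagation delays (d/s per hop): 0.00085, 120, 120, 120 ms; sum = 360.001 ms.
End-to-end = 363.2 ms.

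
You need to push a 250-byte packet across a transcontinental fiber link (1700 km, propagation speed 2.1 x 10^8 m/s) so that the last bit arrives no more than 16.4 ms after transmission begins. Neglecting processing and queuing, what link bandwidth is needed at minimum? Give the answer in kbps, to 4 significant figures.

L = 2000 bits.
Propagation delay = 1700000 / 210000000 = 8.09524 ms.
Transmission budget = 16.4 − 8.09524 = 8.30476 ms.
R ≥ L / t_tx = 2000 bits / 0.00830476 s = 240.8 kbps.

240.8 kbps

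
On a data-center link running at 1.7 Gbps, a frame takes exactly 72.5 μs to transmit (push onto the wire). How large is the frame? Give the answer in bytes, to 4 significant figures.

L = R × t_tx = 1700000000 b/s × 7.25e-05 s = 123250 bits.
In bytes: 123250 / 8 = 15410 bytes.

15410 bytes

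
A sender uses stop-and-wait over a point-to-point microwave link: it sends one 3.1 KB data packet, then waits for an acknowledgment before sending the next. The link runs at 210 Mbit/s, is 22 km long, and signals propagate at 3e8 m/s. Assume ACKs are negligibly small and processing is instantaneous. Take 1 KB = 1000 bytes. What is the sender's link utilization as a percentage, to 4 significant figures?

44.60 %

t_tx = L/R = 24800/210000000 = 0.000118095 s.
t_prop = 22000/300000000 = 7.33333e-05 s; RTT = 0.000146667 s.
Cycle = t_tx + RTT = 0.000264762 s.
Utilization = t_tx / cycle = 0.000118095/0.000264762 = 44.60 %.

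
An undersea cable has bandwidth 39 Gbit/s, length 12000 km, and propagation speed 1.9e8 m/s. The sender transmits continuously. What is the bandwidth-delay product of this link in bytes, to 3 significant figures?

308000000 bytes

Propagation delay = 12000000 / 190000000 = 0.0631579 s.
BDP = R × t_prop = 39000000000 × 0.0631579 = 2463160000 bits.
In bytes: 2463160000/8 = 308000000 bytes.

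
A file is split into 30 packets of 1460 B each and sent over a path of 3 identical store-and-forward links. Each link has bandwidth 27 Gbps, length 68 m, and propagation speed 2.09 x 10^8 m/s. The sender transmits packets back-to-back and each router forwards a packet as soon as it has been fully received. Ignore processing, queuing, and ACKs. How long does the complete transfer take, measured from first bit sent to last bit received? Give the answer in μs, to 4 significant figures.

14.82 μs

Per-hop transmission t_tx = L/R = 11680/27000000000 = 0.432593 μs.
Per-hop propagation t_prop = 68/209000000 = 0.325359 μs.
Pipeline fill: first packet needs 3·t_tx to clear all hops; remaining 29 packets each add one t_tx.
Total = (3+30-1)·t_tx + 3·t_prop = 32·0.432593 + 3·0.325359 = 14.82 μs.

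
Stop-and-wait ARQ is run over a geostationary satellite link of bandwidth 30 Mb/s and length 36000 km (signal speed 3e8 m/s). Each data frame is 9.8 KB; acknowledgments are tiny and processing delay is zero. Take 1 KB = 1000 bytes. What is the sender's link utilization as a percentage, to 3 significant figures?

t_tx = L/R = 78400/30000000 = 0.00261333 s.
t_prop = 36000000/300000000 = 0.12 s; RTT = 0.24 s.
Cycle = t_tx + RTT = 0.242613 s.
Utilization = t_tx / cycle = 0.00261333/0.242613 = 1.08 %.

1.08 %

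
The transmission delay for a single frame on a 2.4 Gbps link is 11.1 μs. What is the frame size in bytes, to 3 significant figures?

3330 bytes

L = R × t_tx = 2400000000 b/s × 1.11e-05 s = 26640 bits.
In bytes: 26640 / 8 = 3330 bytes.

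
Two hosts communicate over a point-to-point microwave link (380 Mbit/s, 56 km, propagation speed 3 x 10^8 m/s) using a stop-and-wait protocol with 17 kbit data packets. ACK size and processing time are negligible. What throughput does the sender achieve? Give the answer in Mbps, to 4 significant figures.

t_tx = L/R = 17000/380000000 = 4.47368e-05 s.
t_prop = 56000/300000000 = 0.000186667 s; RTT = 0.000373333 s.
Cycle = t_tx + RTT = 0.00041807 s.
Throughput = L / cycle = 17000 / 0.00041807 = 40.66 Mbps.

40.66 Mbps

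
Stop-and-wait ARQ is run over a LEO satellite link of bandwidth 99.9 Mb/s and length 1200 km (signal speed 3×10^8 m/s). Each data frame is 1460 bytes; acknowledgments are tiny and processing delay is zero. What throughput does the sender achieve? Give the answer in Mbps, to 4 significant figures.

t_tx = L/R = 11680/99900000 = 0.000116917 s.
t_prop = 1200000/300000000 = 0.004 s; RTT = 0.008 s.
Cycle = t_tx + RTT = 0.00811692 s.
Throughput = L / cycle = 11680 / 0.00811692 = 1.439 Mbps.

1.439 Mbps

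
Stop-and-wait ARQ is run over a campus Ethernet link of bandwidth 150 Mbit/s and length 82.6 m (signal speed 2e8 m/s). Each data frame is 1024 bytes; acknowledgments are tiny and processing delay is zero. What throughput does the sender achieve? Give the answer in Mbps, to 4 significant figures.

t_tx = L/R = 8192/150000000 = 5.46133e-05 s.
t_prop = 82.6/200000000 = 4.13e-07 s; RTT = 8.26e-07 s.
Cycle = t_tx + RTT = 5.54393e-05 s.
Throughput = L / cycle = 8192 / 5.54393e-05 = 147.8 Mbps.

147.8 Mbps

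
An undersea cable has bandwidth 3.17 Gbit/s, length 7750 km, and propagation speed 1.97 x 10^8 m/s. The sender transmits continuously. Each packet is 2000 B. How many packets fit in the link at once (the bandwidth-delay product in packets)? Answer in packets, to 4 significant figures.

Propagation delay = 7750000 / 197000000 = 0.0393401 s.
BDP = R × t_prop = 3170000000 × 0.0393401 = 124708000 bits.
In packets of 16000 bits: 7794 packets.

7794 packets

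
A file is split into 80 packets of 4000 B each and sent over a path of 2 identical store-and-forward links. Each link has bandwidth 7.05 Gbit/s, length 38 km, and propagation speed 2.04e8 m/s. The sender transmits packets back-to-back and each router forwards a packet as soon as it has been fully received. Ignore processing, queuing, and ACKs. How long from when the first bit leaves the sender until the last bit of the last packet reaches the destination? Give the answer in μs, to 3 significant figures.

740 μs

Per-hop transmission t_tx = L/R = 32000/7050000000 = 4.53901 μs.
Per-hop propagation t_prop = 38000/204000000 = 186.275 μs.
Pipeline fill: first packet needs 2·t_tx to clear all hops; remaining 79 packets each add one t_tx.
Total = (2+80-1)·t_tx + 2·t_prop = 81·4.53901 + 2·186.275 = 740 μs.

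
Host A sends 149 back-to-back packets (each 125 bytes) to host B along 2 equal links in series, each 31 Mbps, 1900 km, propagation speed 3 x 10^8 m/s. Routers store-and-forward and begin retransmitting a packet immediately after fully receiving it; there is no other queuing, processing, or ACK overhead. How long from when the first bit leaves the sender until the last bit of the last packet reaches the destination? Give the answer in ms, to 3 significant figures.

Per-hop transmission t_tx = L/R = 1000/31000000 = 0.0322581 ms.
Per-hop propagation t_prop = 1900000/300000000 = 6.33333 ms.
Pipeline fill: first packet needs 2·t_tx to clear all hops; remaining 148 packets each add one t_tx.
Total = (2+149-1)·t_tx + 2·t_prop = 150·0.0322581 + 2·6.33333 = 17.5 ms.

17.5 ms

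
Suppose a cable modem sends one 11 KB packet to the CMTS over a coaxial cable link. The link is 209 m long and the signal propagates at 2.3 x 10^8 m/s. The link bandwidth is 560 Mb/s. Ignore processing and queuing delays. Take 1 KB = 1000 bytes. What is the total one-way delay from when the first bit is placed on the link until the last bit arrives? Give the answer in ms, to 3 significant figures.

0.158 ms

L = 88000 bits.
Transmission delay = L/R = 88000 / 560000000 = 0.157143 ms.
Propagation delay = d/s = 209 m / 2.3e+08 m/s = 0.000908696 ms.
Total = 0.158 ms.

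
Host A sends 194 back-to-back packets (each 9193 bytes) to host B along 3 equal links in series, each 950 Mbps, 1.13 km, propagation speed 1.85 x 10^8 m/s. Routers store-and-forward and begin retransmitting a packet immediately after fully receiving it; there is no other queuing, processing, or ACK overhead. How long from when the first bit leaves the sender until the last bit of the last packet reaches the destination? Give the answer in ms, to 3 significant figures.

15.2 ms

Per-hop transmission t_tx = L/R = 73544/950000000 = 0.0774147 ms.
Per-hop propagation t_prop = 1130/185000000 = 0.00610811 ms.
Pipeline fill: first packet needs 3·t_tx to clear all hops; remaining 193 packets each add one t_tx.
Total = (3+194-1)·t_tx + 3·t_prop = 196·0.0774147 + 3·0.00610811 = 15.2 ms.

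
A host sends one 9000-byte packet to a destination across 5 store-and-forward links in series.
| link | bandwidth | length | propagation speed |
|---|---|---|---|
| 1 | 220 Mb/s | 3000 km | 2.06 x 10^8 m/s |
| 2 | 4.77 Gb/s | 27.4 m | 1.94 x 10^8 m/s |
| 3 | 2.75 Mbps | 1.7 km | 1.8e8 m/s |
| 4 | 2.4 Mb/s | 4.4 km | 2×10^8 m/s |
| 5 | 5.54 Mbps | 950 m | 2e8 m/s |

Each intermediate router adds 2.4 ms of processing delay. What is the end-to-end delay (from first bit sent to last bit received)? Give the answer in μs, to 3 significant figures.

93700 μs

L = 9000 × 8 = 72000 bits.
Transmission delays (L/R per hop): 327.273, 15.0943, 26181.8, 30000, 12996.4 μs; sum = 69520.6 μs.
Propagation delays (d/s per hop): 14563.1, 0.141237, 9.44444, 22, 4.75 μs; sum = 14599.4 μs.
Processing at 4 router(s): 4 × 2.4 ms = 9600 μs.
End-to-end = 93700 μs.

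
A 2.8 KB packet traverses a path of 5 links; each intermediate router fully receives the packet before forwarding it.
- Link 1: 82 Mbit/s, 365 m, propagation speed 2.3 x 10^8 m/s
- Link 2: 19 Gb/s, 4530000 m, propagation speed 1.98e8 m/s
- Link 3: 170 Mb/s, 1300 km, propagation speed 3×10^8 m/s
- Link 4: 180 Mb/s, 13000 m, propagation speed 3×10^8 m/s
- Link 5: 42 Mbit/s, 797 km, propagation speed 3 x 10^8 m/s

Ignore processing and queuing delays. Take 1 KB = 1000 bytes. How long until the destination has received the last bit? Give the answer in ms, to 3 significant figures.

31.0 ms

L = 22400 bits.
Transmission delays (L/R per hop): 0.273171, 0.00117895, 0.131765, 0.124444, 0.533333 ms; sum = 1.06389 ms.
Propagation delays (d/s per hop): 0.00158696, 22.8788, 4.33333, 0.0433333, 2.65667 ms; sum = 29.9137 ms.
End-to-end = 31.0 ms.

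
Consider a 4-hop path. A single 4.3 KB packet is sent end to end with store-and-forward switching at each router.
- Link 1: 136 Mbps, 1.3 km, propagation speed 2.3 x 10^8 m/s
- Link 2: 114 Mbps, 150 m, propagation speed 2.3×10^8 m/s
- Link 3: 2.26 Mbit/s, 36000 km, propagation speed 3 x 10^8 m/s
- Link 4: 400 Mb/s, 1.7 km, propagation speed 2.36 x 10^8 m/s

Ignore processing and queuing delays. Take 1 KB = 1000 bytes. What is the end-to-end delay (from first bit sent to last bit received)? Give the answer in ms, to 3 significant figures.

136 ms

L = 34400 bits.
Transmission delays (L/R per hop): 0.252941, 0.301754, 15.2212, 0.086 ms; sum = 15.8619 ms.
Propagation delays (d/s per hop): 0.00565217, 0.000652174, 120, 0.00720339 ms; sum = 120.014 ms.
End-to-end = 136 ms.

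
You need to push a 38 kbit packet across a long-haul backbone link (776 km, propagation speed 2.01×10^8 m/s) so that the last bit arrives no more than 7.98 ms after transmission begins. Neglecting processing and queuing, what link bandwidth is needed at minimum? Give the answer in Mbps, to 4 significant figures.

9.225 Mbps

Propagation delay = 776000 / 2.01e+08 = 3.8607 ms.
Transmission budget = 7.98 − 3.8607 = 4.1193 ms.
R ≥ L / t_tx = 38000 bits / 0.0041193 s = 9.225 Mbps.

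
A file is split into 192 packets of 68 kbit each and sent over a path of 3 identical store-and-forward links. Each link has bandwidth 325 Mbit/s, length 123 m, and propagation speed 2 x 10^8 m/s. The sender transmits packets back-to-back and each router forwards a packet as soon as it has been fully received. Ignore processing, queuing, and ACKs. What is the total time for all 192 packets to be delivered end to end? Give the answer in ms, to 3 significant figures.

40.6 ms

Per-hop transmission t_tx = L/R = 68000/325000000 = 0.209231 ms.
Per-hop propagation t_prop = 123/200000000 = 0.000615 ms.
Pipeline fill: first packet needs 3·t_tx to clear all hops; remaining 191 packets each add one t_tx.
Total = (3+192-1)·t_tx + 3·t_prop = 194·0.209231 + 3·0.000615 = 40.6 ms.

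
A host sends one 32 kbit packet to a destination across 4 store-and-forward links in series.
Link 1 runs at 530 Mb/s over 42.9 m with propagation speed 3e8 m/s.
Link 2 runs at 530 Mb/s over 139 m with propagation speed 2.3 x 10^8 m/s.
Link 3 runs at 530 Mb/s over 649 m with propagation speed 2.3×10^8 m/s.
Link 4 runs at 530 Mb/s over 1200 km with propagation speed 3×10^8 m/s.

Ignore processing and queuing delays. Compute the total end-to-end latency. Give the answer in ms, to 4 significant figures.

L = 32000 bits.
Transmission delay per hop = L/R = 32000/530000000 = 0.0603774 ms; 4 hops → 0.241509 ms.
Propagation delays (d/s per hop): 0.000143, 0.000604348, 0.00282174, 4 ms; sum = 4.00357 ms.
End-to-end = 4.245 ms.

4.245 ms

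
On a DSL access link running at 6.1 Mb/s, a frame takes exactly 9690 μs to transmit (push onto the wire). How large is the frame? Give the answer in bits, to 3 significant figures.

L = R × t_tx = 6100000 b/s × 0.00969 s = 59109 bits.

59100 bits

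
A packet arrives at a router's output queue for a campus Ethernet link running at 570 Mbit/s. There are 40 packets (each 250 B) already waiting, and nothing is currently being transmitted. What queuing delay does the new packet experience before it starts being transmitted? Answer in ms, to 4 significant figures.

0.1404 ms

Each queued packet: L/R = 2000/570000000 = 0.00350877 ms.
40 queued → 0.140351 ms.
Queuing delay = 0.1404 ms.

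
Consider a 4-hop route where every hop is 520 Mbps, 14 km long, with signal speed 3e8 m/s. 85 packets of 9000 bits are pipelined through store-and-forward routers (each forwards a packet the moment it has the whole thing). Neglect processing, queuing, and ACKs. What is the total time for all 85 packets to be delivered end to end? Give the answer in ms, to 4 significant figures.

Per-hop transmission t_tx = L/R = 9000/520000000 = 0.0173077 ms.
Per-hop propagation t_prop = 14000/300000000 = 0.0466667 ms.
Pipeline fill: first packet needs 4·t_tx to clear all hops; remaining 84 packets each add one t_tx.
Total = (4+85-1)·t_tx + 4·t_prop = 88·0.0173077 + 4·0.0466667 = 1.710 ms.

1.710 ms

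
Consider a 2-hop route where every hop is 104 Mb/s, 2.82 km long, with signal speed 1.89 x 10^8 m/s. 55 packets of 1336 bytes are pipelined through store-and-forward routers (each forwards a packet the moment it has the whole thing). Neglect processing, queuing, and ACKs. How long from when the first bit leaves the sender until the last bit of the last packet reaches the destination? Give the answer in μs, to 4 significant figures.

Per-hop transmission t_tx = L/R = 10688/104000000 = 102.769 μs.
Per-hop propagation t_prop = 2820/189000000 = 14.9206 μs.
Pipeline fill: first packet needs 2·t_tx to clear all hops; remaining 54 packets each add one t_tx.
Total = (2+55-1)·t_tx + 2·t_prop = 56·102.769 + 2·14.9206 = 5785 μs.

5785 μs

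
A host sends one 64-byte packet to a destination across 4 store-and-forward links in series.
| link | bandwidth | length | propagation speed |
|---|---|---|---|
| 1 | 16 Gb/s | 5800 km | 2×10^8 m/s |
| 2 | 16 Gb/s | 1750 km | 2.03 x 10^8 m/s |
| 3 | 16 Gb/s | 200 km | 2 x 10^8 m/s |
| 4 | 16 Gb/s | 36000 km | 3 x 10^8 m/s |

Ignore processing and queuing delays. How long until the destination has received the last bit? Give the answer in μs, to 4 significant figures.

L = 64 × 8 = 512 bits.
Transmission delay per hop = L/R = 512/16000000000 = 0.032 μs; 4 hops → 0.128 μs.
Propagation delays (d/s per hop): 29000, 8620.69, 1000, 120000 μs; sum = 158621 μs.
End-to-end = 158600 μs.

158600 μs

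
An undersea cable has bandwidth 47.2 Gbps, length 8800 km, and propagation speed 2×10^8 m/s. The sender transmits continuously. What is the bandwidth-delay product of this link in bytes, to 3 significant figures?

260000000 bytes

Propagation delay = 8800000 / 200000000 = 0.044 s.
BDP = R × t_prop = 47200000000 × 0.044 = 2076800000 bits.
In bytes: 2076800000/8 = 260000000 bytes.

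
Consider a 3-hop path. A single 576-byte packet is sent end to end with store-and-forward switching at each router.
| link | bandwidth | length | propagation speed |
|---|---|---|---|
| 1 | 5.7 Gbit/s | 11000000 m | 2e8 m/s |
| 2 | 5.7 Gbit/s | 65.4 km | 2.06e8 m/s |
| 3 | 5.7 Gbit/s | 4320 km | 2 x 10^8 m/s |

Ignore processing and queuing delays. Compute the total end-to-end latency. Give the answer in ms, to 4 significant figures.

76.92 ms

L = 576 × 8 = 4608 bits.
Transmission delay per hop = L/R = 4608/5700000000 = 0.000808421 ms; 3 hops → 0.00242526 ms.
Propagation delays (d/s per hop): 55, 0.317476, 21.6 ms; sum = 76.9175 ms.
End-to-end = 76.92 ms.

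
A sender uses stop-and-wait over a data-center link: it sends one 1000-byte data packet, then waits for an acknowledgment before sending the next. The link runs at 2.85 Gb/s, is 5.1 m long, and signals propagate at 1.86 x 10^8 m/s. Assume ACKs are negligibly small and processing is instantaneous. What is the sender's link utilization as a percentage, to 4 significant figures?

t_tx = L/R = 8000/2850000000 = 2.80702e-06 s.
t_prop = 5.1/186000000 = 2.74194e-08 s; RTT = 5.48387e-08 s.
Cycle = t_tx + RTT = 2.86186e-06 s.
Utilization = t_tx / cycle = 2.80702e-06/2.86186e-06 = 98.08 %.

98.08 %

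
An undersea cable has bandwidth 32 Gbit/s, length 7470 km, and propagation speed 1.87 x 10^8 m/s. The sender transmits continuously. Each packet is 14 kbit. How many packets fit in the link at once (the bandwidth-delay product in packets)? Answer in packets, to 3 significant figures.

91300 packets

Propagation delay = 7470000 / 187000000 = 0.0399465 s.
BDP = R × t_prop = 32000000000 × 0.0399465 = 1278290000 bits.
In packets of 14000 bits: 91300 packets.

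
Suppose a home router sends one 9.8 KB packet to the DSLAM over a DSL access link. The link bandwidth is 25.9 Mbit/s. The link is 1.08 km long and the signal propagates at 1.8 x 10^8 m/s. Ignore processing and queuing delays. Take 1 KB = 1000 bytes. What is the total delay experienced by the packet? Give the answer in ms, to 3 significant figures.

3.03 ms

L = 78400 bits.
Transmission delay = L/R = 78400 / 25900000 = 3.02703 ms.
Propagation delay = d/s = 1080 m / 180000000 m/s = 0.006 ms.
Total = 3.03 ms.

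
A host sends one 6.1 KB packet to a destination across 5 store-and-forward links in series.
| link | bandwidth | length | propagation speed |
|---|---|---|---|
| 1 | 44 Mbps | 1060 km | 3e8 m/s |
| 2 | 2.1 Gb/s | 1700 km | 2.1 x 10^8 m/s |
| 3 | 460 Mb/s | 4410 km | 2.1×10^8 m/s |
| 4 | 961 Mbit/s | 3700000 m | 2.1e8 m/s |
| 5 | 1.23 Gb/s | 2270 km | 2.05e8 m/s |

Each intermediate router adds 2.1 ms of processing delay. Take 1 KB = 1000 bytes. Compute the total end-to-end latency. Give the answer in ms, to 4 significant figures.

71.05 ms

L = 48800 bits.
Transmission delays (L/R per hop): 1.10909, 0.0232381, 0.106087, 0.0507804, 0.0396748 ms; sum = 1.32887 ms.
Propagation delays (d/s per hop): 3.53333, 8.09524, 21, 17.619, 11.0732 ms; sum = 61.3208 ms.
Processing at 4 router(s): 4 × 2.1 ms = 8.4 ms.
End-to-end = 71.05 ms.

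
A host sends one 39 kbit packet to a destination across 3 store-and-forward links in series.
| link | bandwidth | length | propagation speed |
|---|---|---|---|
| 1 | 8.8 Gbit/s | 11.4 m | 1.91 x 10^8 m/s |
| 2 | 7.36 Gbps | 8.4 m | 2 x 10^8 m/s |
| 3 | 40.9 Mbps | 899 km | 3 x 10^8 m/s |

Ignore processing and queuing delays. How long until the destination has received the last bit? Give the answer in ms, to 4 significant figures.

L = 39000 bits.
Transmission delays (L/R per hop): 0.00443182, 0.00529891, 0.953545 ms; sum = 0.963276 ms.
Propagation delays (d/s per hop): 5.96859e-05, 4.2e-05, 2.99667 ms; sum = 2.99677 ms.
End-to-end = 3.960 ms.

3.960 ms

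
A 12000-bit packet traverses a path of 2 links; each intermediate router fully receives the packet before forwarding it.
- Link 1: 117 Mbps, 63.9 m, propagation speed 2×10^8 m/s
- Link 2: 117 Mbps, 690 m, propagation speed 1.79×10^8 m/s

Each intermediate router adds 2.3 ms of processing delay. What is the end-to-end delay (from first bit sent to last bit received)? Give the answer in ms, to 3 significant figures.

2.51 ms

Transmission delay per hop = L/R = 12000/117000000 = 0.102564 ms; 2 hops → 0.205128 ms.
Propagation delays (d/s per hop): 0.0003195, 0.00385475 ms; sum = 0.00417425 ms.
Processing at 1 router(s): 1 × 2.3 ms = 2.3 ms.
End-to-end = 2.51 ms.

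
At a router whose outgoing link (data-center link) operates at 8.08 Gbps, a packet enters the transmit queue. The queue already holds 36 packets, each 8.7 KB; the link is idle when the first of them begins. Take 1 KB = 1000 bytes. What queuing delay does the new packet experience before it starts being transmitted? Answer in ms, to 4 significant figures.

Each queued packet: L/R = 69600/8080000000 = 0.00861386 ms.
36 queued → 0.310099 ms.
Queuing delay = 0.3101 ms.

0.3101 ms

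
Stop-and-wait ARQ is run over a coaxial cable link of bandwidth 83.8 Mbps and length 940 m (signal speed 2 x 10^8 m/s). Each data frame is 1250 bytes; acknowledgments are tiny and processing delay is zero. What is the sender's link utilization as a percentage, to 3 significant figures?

92.7 %

t_tx = L/R = 10000/83800000 = 0.000119332 s.
t_prop = 940/200000000 = 4.7e-06 s; RTT = 9.4e-06 s.
Cycle = t_tx + RTT = 0.000128732 s.
Utilization = t_tx / cycle = 0.000119332/0.000128732 = 92.7 %.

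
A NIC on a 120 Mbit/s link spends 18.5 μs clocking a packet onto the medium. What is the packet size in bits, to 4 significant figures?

L = R × t_tx = 120000000 b/s × 1.85e-05 s = 2220 bits.

2220 bits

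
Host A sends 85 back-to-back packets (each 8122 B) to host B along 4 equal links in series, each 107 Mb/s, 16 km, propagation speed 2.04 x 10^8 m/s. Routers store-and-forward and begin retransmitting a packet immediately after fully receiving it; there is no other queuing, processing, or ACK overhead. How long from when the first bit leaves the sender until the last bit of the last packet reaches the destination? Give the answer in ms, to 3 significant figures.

53.8 ms

Per-hop transmission t_tx = L/R = 64976/107000000 = 0.607252 ms.
Per-hop propagation t_prop = 16000/204000000 = 0.0784314 ms.
Pipeline fill: first packet needs 4·t_tx to clear all hops; remaining 84 packets each add one t_tx.
Total = (4+85-1)·t_tx + 4·t_prop = 88·0.607252 + 4·0.0784314 = 53.8 ms.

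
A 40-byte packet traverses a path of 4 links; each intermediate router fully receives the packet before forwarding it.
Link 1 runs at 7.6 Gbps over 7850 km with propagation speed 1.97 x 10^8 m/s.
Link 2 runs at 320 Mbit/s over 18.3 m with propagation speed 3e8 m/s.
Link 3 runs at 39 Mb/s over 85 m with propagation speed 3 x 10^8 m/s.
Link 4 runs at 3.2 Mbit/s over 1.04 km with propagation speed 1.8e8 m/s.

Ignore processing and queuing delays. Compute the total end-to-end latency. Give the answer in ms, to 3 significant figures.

40.0 ms

L = 40 × 8 = 320 bits.
Transmission delays (L/R per hop): 4.21053e-05, 0.001, 0.00820513, 0.1 ms; sum = 0.109247 ms.
Propagation delays (d/s per hop): 39.8477, 6.1e-05, 0.000283333, 0.00577778 ms; sum = 39.8538 ms.
End-to-end = 40.0 ms.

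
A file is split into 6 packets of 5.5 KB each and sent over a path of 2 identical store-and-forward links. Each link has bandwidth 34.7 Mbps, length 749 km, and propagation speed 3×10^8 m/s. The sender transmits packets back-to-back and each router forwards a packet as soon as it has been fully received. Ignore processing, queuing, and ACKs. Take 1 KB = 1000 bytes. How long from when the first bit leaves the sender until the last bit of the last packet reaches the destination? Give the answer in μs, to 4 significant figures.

13870 μs

Per-hop transmission t_tx = L/R = 44000/34700000 = 1268.01 μs.
Per-hop propagation t_prop = 749000/300000000 = 2496.67 μs.
Pipeline fill: first packet needs 2·t_tx to clear all hops; remaining 5 packets each add one t_tx.
Total = (2+6-1)·t_tx + 2·t_prop = 7·1268.01 + 2·2496.67 = 13870 μs.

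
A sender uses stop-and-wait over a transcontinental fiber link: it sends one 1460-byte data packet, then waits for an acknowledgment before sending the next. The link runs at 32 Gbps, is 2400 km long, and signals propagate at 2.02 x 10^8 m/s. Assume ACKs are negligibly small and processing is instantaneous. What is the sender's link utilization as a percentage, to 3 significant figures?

t_tx = L/R = 11680/32000000000 = 3.65e-07 s.
t_prop = 2400000/202000000 = 0.0118812 s; RTT = 0.0237624 s.
Cycle = t_tx + RTT = 0.0237627 s.
Utilization = t_tx / cycle = 3.65e-07/0.0237627 = 0.00154 %.

0.00154 %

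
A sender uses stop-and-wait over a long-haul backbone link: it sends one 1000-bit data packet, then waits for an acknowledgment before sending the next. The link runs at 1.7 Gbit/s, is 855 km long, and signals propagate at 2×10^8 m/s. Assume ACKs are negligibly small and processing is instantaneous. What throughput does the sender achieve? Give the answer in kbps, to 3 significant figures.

117 kbps

t_tx = L/R = 1000/1700000000 = 5.88235e-07 s.
t_prop = 855000/200000000 = 0.004275 s; RTT = 0.00855 s.
Cycle = t_tx + RTT = 0.00855059 s.
Throughput = L / cycle = 1000 / 0.00855059 = 117 kbps.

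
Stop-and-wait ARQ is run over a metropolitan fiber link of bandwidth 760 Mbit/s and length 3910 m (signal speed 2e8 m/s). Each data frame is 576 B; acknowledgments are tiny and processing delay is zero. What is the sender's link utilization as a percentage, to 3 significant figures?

t_tx = L/R = 4608/760000000 = 6.06316e-06 s.
t_prop = 3910/200000000 = 1.955e-05 s; RTT = 3.91e-05 s.
Cycle = t_tx + RTT = 4.51632e-05 s.
Utilization = t_tx / cycle = 6.06316e-06/4.51632e-05 = 13.4 %.

13.4 %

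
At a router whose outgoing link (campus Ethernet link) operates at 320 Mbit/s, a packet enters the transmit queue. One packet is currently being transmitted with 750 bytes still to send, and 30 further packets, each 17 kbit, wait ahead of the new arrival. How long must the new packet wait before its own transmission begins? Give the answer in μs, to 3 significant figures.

Each queued packet: L/R = 17000/320000000 = 53.125 μs.
30 queued → 1593.75 μs.
Plus remaining 6000 bits of current packet: 18.75 μs.
Queuing delay = 1610 μs.

1610 μs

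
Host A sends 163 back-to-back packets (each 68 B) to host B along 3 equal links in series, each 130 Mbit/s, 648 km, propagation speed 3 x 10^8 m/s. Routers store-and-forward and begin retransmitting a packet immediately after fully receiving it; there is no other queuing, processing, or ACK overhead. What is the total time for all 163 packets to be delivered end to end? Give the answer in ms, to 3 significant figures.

7.17 ms

Per-hop transmission t_tx = L/R = 544/130000000 = 0.00418462 ms.
Per-hop propagation t_prop = 648000/300000000 = 2.16 ms.
Pipeline fill: first packet needs 3·t_tx to clear all hops; remaining 162 packets each add one t_tx.
Total = (3+163-1)·t_tx + 3·t_prop = 165·0.00418462 + 3·2.16 = 7.17 ms.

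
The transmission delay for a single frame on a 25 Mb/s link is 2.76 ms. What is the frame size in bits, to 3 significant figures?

L = R × t_tx = 25000000 b/s × 0.00276 s = 69000 bits.

69000 bits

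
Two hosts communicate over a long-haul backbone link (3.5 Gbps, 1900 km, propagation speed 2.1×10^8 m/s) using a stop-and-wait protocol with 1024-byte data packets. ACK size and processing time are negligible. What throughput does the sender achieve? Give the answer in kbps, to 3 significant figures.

453 kbps

t_tx = L/R = 8192/3500000000 = 2.34057e-06 s.
t_prop = 1900000/210000000 = 0.00904762 s; RTT = 0.0180952 s.
Cycle = t_tx + RTT = 0.0180976 s.
Throughput = L / cycle = 8192 / 0.0180976 = 453 kbps.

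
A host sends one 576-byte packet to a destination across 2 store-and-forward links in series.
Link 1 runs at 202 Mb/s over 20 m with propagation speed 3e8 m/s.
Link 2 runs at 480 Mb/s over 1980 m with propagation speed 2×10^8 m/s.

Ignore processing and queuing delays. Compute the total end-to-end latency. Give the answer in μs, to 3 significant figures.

42.4 μs

L = 576 × 8 = 4608 bits.
Transmission delays (L/R per hop): 22.8119, 9.6 μs; sum = 32.4119 μs.
Propagation delays (d/s per hop): 0.0666667, 9.9 μs; sum = 9.96667 μs.
End-to-end = 42.4 μs.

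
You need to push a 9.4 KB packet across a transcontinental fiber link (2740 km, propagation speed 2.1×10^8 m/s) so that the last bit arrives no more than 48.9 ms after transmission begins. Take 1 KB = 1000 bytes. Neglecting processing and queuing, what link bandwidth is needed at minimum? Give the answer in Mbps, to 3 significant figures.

L = 75200 bits.
Propagation delay = 2740000 / 210000000 = 13.0476 ms.
Transmission budget = 48.9 − 13.0476 = 35.8524 ms.
R ≥ L / t_tx = 75200 bits / 0.0358524 s = 2.10 Mbps.

2.10 Mbps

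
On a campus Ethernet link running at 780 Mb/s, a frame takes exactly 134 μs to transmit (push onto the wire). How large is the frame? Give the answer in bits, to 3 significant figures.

105000 bits

L = R × t_tx = 780000000 b/s × 0.000134 s = 104520 bits.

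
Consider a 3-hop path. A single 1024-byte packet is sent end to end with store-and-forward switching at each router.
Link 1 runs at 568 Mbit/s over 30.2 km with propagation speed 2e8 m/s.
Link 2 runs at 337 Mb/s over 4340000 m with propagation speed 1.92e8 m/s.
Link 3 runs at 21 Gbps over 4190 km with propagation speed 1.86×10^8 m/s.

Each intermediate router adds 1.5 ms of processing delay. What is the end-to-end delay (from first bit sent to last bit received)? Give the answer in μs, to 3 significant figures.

48300 μs

L = 1024 × 8 = 8192 bits.
Transmission delays (L/R per hop): 14.4225, 24.3086, 0.390095 μs; sum = 39.1212 μs.
Propagation delays (d/s per hop): 151, 22604.2, 22526.9 μs; sum = 45282 μs.
Processing at 2 router(s): 2 × 1.5 ms = 3000 μs.
End-to-end = 48300 μs.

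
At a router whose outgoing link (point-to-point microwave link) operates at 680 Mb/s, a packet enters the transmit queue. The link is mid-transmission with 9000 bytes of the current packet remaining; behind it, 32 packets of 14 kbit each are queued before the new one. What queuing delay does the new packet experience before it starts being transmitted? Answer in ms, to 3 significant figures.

0.765 ms

Each queued packet: L/R = 14000/680000000 = 0.0205882 ms.
32 queued → 0.658824 ms.
Plus remaining 72000 bits of current packet: 0.105882 ms.
Queuing delay = 0.765 ms.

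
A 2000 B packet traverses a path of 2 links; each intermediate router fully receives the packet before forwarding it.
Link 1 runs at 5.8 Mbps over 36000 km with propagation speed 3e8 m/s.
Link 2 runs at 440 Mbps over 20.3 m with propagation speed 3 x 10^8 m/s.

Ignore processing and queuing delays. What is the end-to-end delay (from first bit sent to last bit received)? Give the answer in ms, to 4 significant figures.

122.8 ms

L = 2000 × 8 = 16000 bits.
Transmission delays (L/R per hop): 2.75862, 0.0363636 ms; sum = 2.79498 ms.
Propagation delays (d/s per hop): 120, 6.76667e-05 ms; sum = 120 ms.
End-to-end = 122.8 ms.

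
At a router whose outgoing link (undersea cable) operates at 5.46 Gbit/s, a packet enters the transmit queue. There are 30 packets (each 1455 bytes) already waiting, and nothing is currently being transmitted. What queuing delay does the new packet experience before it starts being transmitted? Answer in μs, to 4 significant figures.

Each queued packet: L/R = 11640/5460000000 = 2.13187 μs.
30 queued → 63.956 μs.
Queuing delay = 63.96 μs.

63.96 μs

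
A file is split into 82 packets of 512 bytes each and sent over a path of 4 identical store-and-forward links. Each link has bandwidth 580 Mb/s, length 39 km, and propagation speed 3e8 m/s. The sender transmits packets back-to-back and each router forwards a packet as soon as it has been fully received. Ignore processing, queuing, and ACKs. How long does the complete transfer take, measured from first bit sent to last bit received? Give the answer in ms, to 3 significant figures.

1.12 ms

Per-hop transmission t_tx = L/R = 4096/580000000 = 0.00706207 ms.
Per-hop propagation t_prop = 39000/300000000 = 0.13 ms.
Pipeline fill: first packet needs 4·t_tx to clear all hops; remaining 81 packets each add one t_tx.
Total = (4+82-1)·t_tx + 4·t_prop = 85·0.00706207 + 4·0.13 = 1.12 ms.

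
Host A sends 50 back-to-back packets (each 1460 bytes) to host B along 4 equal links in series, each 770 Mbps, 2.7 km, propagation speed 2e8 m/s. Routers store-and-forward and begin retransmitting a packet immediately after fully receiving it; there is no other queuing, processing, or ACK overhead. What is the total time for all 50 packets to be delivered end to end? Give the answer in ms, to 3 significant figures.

0.858 ms

Per-hop transmission t_tx = L/R = 11680/770000000 = 0.0151688 ms.
Per-hop propagation t_prop = 2700/200000000 = 0.0135 ms.
Pipeline fill: first packet needs 4·t_tx to clear all hops; remaining 49 packets each add one t_tx.
Total = (4+50-1)·t_tx + 4·t_prop = 53·0.0151688 + 4·0.0135 = 0.858 ms.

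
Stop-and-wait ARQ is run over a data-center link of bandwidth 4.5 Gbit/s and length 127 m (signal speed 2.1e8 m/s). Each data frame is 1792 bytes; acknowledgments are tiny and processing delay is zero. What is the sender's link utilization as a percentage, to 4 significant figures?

72.48 %

t_tx = L/R = 14336/4500000000 = 3.18578e-06 s.
t_prop = 127/210000000 = 6.04762e-07 s; RTT = 1.20952e-06 s.
Cycle = t_tx + RTT = 4.3953e-06 s.
Utilization = t_tx / cycle = 3.18578e-06/4.3953e-06 = 72.48 %.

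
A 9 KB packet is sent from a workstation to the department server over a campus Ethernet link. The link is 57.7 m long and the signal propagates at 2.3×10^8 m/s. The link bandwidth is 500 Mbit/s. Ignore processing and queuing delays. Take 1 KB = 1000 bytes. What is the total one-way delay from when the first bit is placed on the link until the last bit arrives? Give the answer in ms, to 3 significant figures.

L = 72000 bits.
Transmission delay = L/R = 72000 / 500000000 = 0.144 ms.
Propagation delay = d/s = 57.7 m / 2.3e+08 m/s = 0.00025087 ms.
Total = 0.144 ms.

0.144 ms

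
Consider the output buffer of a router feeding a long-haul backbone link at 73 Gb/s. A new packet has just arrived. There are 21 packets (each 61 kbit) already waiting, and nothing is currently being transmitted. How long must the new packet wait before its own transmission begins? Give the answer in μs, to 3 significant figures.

17.5 μs

Each queued packet: L/R = 61000/73000000000 = 0.835616 μs.
21 queued → 17.5479 μs.
Queuing delay = 17.5 μs.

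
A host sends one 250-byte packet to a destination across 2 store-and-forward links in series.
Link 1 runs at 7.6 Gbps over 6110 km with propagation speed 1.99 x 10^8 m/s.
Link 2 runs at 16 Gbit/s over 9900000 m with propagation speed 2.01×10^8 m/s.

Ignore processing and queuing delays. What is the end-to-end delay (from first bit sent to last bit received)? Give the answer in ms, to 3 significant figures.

80.0 ms

L = 250 × 8 = 2000 bits.
Transmission delays (L/R per hop): 0.000263158, 0.000125 ms; sum = 0.000388158 ms.
Propagation delays (d/s per hop): 30.7035, 49.2537 ms; sum = 79.9572 ms.
End-to-end = 80.0 ms.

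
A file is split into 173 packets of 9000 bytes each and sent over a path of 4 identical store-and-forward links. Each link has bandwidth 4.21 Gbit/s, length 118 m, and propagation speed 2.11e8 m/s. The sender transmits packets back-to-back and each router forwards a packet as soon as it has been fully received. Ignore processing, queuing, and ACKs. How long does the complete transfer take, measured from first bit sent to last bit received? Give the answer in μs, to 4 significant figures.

3012 μs

Per-hop transmission t_tx = L/R = 72000/4210000000 = 17.1021 μs.
Per-hop propagation t_prop = 118/211000000 = 0.559242 μs.
Pipeline fill: first packet needs 4·t_tx to clear all hops; remaining 172 packets each add one t_tx.
Total = (4+173-1)·t_tx + 4·t_prop = 176·17.1021 + 4·0.559242 = 3012 μs.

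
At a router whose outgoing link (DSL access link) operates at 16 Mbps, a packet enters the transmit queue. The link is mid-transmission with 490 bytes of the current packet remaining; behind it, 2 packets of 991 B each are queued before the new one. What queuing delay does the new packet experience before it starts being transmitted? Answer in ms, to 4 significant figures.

Each queued packet: L/R = 7928/16000000 = 0.4955 ms.
2 queued → 0.991 ms.
Plus remaining 3920 bits of current packet: 0.245 ms.
Queuing delay = 1.236 ms.

1.236 ms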